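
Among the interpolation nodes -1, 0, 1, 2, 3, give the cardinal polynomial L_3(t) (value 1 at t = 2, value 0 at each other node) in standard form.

L_3(t) = -(1/6)t^4 + (1/2)t^3 + (1/6)t^2 - (1/2)t

L_3(t) = (t + 1)t(t - 1)(t - 3) / [(3)·(2)·(1)·(-1)]
       = (t^4 - 3t^3 - t^2 + 3t) / (-6)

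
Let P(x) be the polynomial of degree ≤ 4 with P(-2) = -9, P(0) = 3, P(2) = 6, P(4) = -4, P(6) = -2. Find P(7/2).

L_0(7/2) = (7/2)·(3/2)·(-1/2)·(-5/2)/[(-2)·(-4)·(-6)·(-8)] = 35/2048
L_1(7/2) = (11/2)·(3/2)·(-1/2)·(-5/2)/[(2)·(-2)·(-4)·(-6)] = -55/512
L_2(7/2) = (11/2)·(7/2)·(-1/2)·(-5/2)/[(4)·(2)·(-2)·(-4)] = 385/1024
L_3(7/2) = (11/2)·(7/2)·(3/2)·(-5/2)/[(6)·(4)·(2)·(-2)] = 385/512
L_4(7/2) = (11/2)·(7/2)·(3/2)·(-1/2)/[(8)·(6)·(4)·(2)] = -77/2048
Sum: (-9)·(35/2048) + 3·(-55/512) + 6·(385/1024) + (-4)·(385/512) + (-2)·(-77/2048) = -2361/2048

-2361/2048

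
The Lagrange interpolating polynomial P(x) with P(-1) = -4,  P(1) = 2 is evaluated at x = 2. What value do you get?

5

L_0(2) = (1)/[(-2)] = -1/2
L_1(2) = (3)/[(2)] = 3/2
Sum: (-4)·(-1/2) + 2·(3/2) = 5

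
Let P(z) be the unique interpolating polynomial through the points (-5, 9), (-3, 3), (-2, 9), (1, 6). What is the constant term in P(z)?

61/4

L_0(z) = (z + 3)(z + 2)(z - 1) / [-36] = -(1/36)z^3 - (1/9)z^2 - (1/36)z + 1/6
L_1(z) = (z + 5)(z + 2)(z - 1) / [8] = (1/8)z^3 + (3/4)z^2 + (3/8)z - 5/4
L_2(z) = (z + 5)(z + 3)(z - 1) / [-9] = -(1/9)z^3 - (7/9)z^2 - (7/9)z + 5/3
L_3(z) = (z + 5)(z + 3)(z + 2) / [72] = (1/72)z^3 + (5/36)z^2 + (31/72)z + 5/12
P(z) = 9·L_0 + 3·L_1 + 9·L_2 + 6·L_3
Only the constant term is needed; take it from each L_i and combine:
9·(1/6) + 3·(-5/4) + 9·(5/3) + 6·(5/12) = 61/4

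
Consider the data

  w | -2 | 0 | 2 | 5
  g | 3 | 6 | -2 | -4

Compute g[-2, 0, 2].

-11/8

g[-2,0] = (6 - 3) / (0 - (-2)) = 3/2
g[0,2] = (-2 - 6) / (2 - 0) = -4
g[-2,0,2] = (-4 - 3/2) / (2 - (-2)) = -11/8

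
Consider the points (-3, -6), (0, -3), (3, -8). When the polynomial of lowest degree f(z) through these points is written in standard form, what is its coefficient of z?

-1/3

Build the Lagrange basis polynomials:
L_0(z) = z(z - 3) / [18] = (1/18)z^2 - (1/6)z
L_1(z) = (z + 3)(z - 3) / [-9] = -(1/9)z^2 + 1
L_2(z) = (z + 3)z / [18] = (1/18)z^2 + (1/6)z
f(z) = (-6)·L_0 + (-3)·L_1 + (-8)·L_2
Only the coefficient of z is needed; take it from each L_i and combine:
(-6)·(-1/6) + (-3)·(0) + (-8)·(1/6) = -1/3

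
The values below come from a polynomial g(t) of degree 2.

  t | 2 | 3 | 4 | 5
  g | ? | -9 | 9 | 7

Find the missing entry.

-47

The 3 known values determine g uniquely (degree ≤ 2).
L_0(2) = (-2)·(-3)/[(-1)·(-2)] = 3
L_1(2) = (-1)·(-3)/[(1)·(-1)] = -3
L_2(2) = (-1)·(-2)/[(2)·(1)] = 1
Sum: (-9)·(3) + 9·(-3) + 7·(1) = -47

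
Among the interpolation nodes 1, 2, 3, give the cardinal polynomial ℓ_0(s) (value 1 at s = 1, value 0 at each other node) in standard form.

ℓ_0(s) = (s - 2)(s - 3) / [(-1)·(-2)]
       = (s^2 - 5s + 6) / (2)

ℓ_0(s) = (1/2)s^2 - (5/2)s + 3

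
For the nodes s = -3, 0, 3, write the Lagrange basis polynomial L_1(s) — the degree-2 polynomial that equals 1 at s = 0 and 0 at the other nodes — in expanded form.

L_1(s) = (s + 3)(s - 3) / [(3)·(-3)]
       = (s^2 - 9) / (-9)

L_1(s) = -(1/9)s^2 + 1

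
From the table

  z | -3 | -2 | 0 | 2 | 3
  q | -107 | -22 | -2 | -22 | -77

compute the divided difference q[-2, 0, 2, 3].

q[-2,0] = (-2 - (-22)) / (0 - (-2)) = 10
q[0,2] = (-22 - (-2)) / (2 - 0) = -10
q[2,3] = (-77 - (-22)) / (3 - 2) = -55
q[-2,0,2] = (-10 - 10) / (2 - (-2)) = -5
q[0,2,3] = (-55 - (-10)) / (3 - 0) = -15
q[-2,0,2,3] = (-15 - (-5)) / (3 - (-2)) = -2

-2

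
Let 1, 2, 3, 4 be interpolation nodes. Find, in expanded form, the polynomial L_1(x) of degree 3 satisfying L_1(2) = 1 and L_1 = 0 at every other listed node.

L_1(x) = (x - 1)(x - 3)(x - 4) / [(1)·(-1)·(-2)]
       = (x^3 - 8x^2 + 19x - 12) / (2)

L_1(x) = (1/2)x^3 - 4x^2 + (19/2)x - 6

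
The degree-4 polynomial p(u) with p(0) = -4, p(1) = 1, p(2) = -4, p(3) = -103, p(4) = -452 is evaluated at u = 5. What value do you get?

L_0(5) = (4)·(3)·(2)·(1)/[(-1)·(-2)·(-3)·(-4)] = 1
L_1(5) = (5)·(3)·(2)·(1)/[(1)·(-1)·(-2)·(-3)] = -5
L_2(5) = (5)·(4)·(2)·(1)/[(2)·(1)·(-1)·(-2)] = 10
L_3(5) = (5)·(4)·(3)·(1)/[(3)·(2)·(1)·(-1)] = -10
L_4(5) = (5)·(4)·(3)·(2)/[(4)·(3)·(2)·(1)] = 5
Sum: (-4)·(1) + 1·(-5) + (-4)·(10) + (-103)·(-10) + (-452)·(5) = -1279

-1279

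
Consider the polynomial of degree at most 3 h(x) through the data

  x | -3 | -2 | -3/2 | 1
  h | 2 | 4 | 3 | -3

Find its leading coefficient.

19/30

The leading coefficient equals the top divided difference h[-3,-2,-3/2,1].
h[-3,-2] = (4 - 2) / (-2 - (-3)) = 2
h[-2,-3/2] = (3 - 4) / (-3/2 - (-2)) = -2
h[-3/2,1] = (-3 - 3) / (1 - (-3/2)) = -12/5
h[-3,-2,-3/2] = (-2 - 2) / (-3/2 - (-3)) = -8/3
h[-2,-3/2,1] = (-12/5 - (-2)) / (1 - (-2)) = -2/15
h[-3,-2,-3/2,1] = (-2/15 - (-8/3)) / (1 - (-3)) = 19/30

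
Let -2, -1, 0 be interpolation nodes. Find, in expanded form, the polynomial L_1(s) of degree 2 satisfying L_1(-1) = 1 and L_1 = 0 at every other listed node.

L_1(s) = -s^2 - 2s

L_1(s) = (s + 2)s / [(1)·(-1)]
       = (s^2 + 2s) / (-1)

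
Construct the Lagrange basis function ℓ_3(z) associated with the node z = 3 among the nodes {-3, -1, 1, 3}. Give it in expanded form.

ℓ_3(z) = (1/48)z^3 + (1/16)z^2 - (1/48)z - 1/16

ℓ_3(z) = (z + 3)(z + 1)(z - 1) / [(6)·(4)·(2)]
       = (z^3 + 3z^2 - z - 3) / (48)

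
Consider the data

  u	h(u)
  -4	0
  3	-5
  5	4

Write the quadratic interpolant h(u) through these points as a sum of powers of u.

h(u) = (73/126)u^2 - (17/126)u - 206/21

Newton's divided differences:
h[-4,3] = (-5 - 0) / (3 - (-4)) = -5/7
h[3,5] = (4 - (-5)) / (5 - 3) = 9/2
h[-4,3,5] = (9/2 - (-5/7)) / (5 - (-4)) = 73/126
h(u) = (-5/7)·(u + 4) + (73/126)·(u + 4)(u - 3)
Expanding: h(u) = (73/126)u^2 - (17/126)u - 206/21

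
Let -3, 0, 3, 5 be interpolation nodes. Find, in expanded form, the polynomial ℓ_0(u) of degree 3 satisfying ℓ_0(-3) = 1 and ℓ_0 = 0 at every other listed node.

ℓ_0(u) = u(u - 3)(u - 5) / [(-3)·(-6)·(-8)]
       = (u^3 - 8u^2 + 15u) / (-144)

ℓ_0(u) = -(1/144)u^3 + (1/18)u^2 - (5/48)u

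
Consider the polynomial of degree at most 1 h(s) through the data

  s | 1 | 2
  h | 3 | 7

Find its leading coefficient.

4

The leading coefficient equals the top divided difference h[1,2].
h[1,2] = (7 - 3) / (2 - 1) = 4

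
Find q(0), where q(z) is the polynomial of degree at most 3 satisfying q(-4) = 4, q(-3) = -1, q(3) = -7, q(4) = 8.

Using Newton's divided-difference form:
q[-4,-3] = (-1 - 4) / (-3 - (-4)) = -5
q[-3,3] = (-7 - (-1)) / (3 - (-3)) = -1
q[3,4] = (8 - (-7)) / (4 - 3) = 15
q[-4,-3,3] = (-1 - (-5)) / (3 - (-4)) = 4/7
q[-3,3,4] = (15 - (-1)) / (4 - (-3)) = 16/7
q[-4,-3,3,4] = (16/7 - 4/7) / (4 - (-4)) = 3/14
q(0) = 4 + (-5)·(4) + (4/7)·(4)·(3) + (3/14)·(4)·(3)·(-3) = -118/7

-118/7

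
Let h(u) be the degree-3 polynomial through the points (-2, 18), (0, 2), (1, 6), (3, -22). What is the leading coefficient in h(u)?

Build the Lagrange basis polynomials:
L_0(u) = u(u - 1)(u - 3) / [-30] = -(1/30)u^3 + (2/15)u^2 - (1/10)u
L_1(u) = (u + 2)(u - 1)(u - 3) / [6] = (1/6)u^3 - (1/3)u^2 - (5/6)u + 1
L_2(u) = (u + 2)u(u - 3) / [-6] = -(1/6)u^3 + (1/6)u^2 + u
L_3(u) = (u + 2)u(u - 1) / [30] = (1/30)u^3 + (1/30)u^2 - (1/15)u
h(u) = 18·L_0 + 2·L_1 + 6·L_2 + (-22)·L_3
Only the coefficient of u^3 is needed; take it from each L_i and combine:
18·(-1/30) + 2·(1/6) + 6·(-1/6) + (-22)·(1/30) = -2

-2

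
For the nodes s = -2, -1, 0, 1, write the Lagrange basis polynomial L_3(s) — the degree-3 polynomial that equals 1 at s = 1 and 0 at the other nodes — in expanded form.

L_3(s) = (s + 2)(s + 1)s / [(3)·(2)·(1)]
       = (s^3 + 3s^2 + 2s) / (6)

L_3(s) = (1/6)s^3 + (1/2)s^2 + (1/3)s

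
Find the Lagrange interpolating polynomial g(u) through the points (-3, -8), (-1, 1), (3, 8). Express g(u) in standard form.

g(u) = -(11/24)u^2 + (8/3)u + 33/8

Build the Lagrange basis polynomials:
L_0(u) = (u + 1)(u - 3) / [12] = (1/12)u^2 - (1/6)u - 1/4
L_1(u) = (u + 3)(u - 3) / [-8] = -(1/8)u^2 + 9/8
L_2(u) = (u + 3)(u + 1) / [24] = (1/24)u^2 + (1/6)u + 1/8
g(u) = (-8)·L_0 + 1·L_1 + 8·L_2
  (-8)·L_0(u) = -(2/3)u^2 + (4/3)u + 2
  1·L_1(u) = -(1/8)u^2 + 9/8
  8·L_2(u) = (1/3)u^2 + (4/3)u + 1
Adding term by term: -(11/24)u^2 + (8/3)u + 33/8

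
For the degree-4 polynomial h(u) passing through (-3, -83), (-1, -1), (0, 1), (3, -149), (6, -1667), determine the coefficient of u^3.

-1

Build the Lagrange basis polynomials:
L_0(u) = (u + 1)u(u - 3)(u - 6) / [324] = (1/324)u^4 - (2/81)u^3 + (1/36)u^2 + (1/18)u
L_1(u) = (u + 3)u(u - 3)(u - 6) / [-56] = -(1/56)u^4 + (3/28)u^3 + (9/56)u^2 - (27/28)u
L_2(u) = (u + 3)(u + 1)(u - 3)(u - 6) / [54] = (1/54)u^4 - (5/54)u^3 - (5/18)u^2 + (5/6)u + 1
L_3(u) = (u + 3)(u + 1)u(u - 6) / [-216] = -(1/216)u^4 + (1/108)u^3 + (7/72)u^2 + (1/12)u
L_4(u) = (u + 3)(u + 1)u(u - 3) / [1134] = (1/1134)u^4 + (1/1134)u^3 - (1/126)u^2 - (1/126)u
h(u) = (-83)·L_0 + (-1)·L_1 + 1·L_2 + (-149)·L_3 + (-1667)·L_4
Only the coefficient of u^3 is needed; take it from each L_i and combine:
(-83)·(-2/81) + (-1)·(3/28) + 1·(-5/54) + (-149)·(1/108) + (-1667)·(1/1134) = -1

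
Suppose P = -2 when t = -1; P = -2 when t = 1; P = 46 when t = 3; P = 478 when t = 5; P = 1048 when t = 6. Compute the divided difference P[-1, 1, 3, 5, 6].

P[-1,1] = (-2 - (-2)) / (1 - (-1)) = 0
P[1,3] = (46 - (-2)) / (3 - 1) = 24
P[3,5] = (478 - 46) / (5 - 3) = 216
P[5,6] = (1048 - 478) / (6 - 5) = 570
P[-1,1,3] = (24 - 0) / (3 - (-1)) = 6
P[1,3,5] = (216 - 24) / (5 - 1) = 48
P[3,5,6] = (570 - 216) / (6 - 3) = 118
P[-1,1,3,5] = (48 - 6) / (5 - (-1)) = 7
P[1,3,5,6] = (118 - 48) / (6 - 1) = 14
P[-1,1,3,5,6] = (14 - 7) / (6 - (-1)) = 1

1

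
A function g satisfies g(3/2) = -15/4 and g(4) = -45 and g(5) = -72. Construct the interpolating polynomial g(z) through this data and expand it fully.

L_0(z) = (z - 4)(z - 5) / [35/4] = (4/35)z^2 - (36/35)z + 16/7
L_1(z) = (z - 3/2)(z - 5) / [-5/2] = -(2/5)z^2 + (13/5)z - 3
L_2(z) = (z - 3/2)(z - 4) / [7/2] = (2/7)z^2 - (11/7)z + 12/7
g(z) = (-15/4)·L_0 + (-45)·L_1 + (-72)·L_2
  (-15/4)·L_0(z) = -(3/7)z^2 + (27/7)z - 60/7
  (-45)·L_1(z) = 18z^2 - 117z + 135
  (-72)·L_2(z) = -(144/7)z^2 + (792/7)z - 864/7
Adding term by term: -3z^2 + 3

g(z) = -3z^2 + 3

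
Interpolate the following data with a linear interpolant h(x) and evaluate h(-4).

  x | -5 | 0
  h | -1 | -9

-13/5

L_0(-4) = (-4)/[(-5)] = 4/5
L_1(-4) = (1)/[(5)] = 1/5
Sum: (-1)·(4/5) + (-9)·(1/5) = -13/5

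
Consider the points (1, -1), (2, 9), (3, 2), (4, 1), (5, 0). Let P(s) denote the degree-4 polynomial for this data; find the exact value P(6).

Evaluate each Lagrange basis at s = 6:
L_0(6) = (4)·(3)·(2)·(1)/[(-1)·(-2)·(-3)·(-4)] = 1
L_1(6) = (5)·(3)·(2)·(1)/[(1)·(-1)·(-2)·(-3)] = -5
L_2(6) = (5)·(4)·(2)·(1)/[(2)·(1)·(-1)·(-2)] = 10
L_3(6) = (5)·(4)·(3)·(1)/[(3)·(2)·(1)·(-1)] = -10
L_4(6) = (5)·(4)·(3)·(2)/[(4)·(3)·(2)·(1)] = 5
Sum: (-1)·(1) + 9·(-5) + 2·(10) + 1·(-10) + 0 = -36

-36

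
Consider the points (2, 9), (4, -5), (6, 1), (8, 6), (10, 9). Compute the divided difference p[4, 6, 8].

-1/8

p[4,6] = (1 - (-5)) / (6 - 4) = 3
p[6,8] = (6 - 1) / (8 - 6) = 5/2
p[4,6,8] = (5/2 - 3) / (8 - 4) = -1/8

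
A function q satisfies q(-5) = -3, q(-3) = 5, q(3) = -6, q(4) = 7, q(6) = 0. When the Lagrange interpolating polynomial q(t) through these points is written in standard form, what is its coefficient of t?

L_0(t) = (t + 3)(t - 3)(t - 4)(t - 6) / [1584] = (1/1584)t^4 - (5/792)t^3 + (5/528)t^2 + (5/88)t - 3/22
L_1(t) = (t + 5)(t - 3)(t - 4)(t - 6) / [-756] = -(1/756)t^4 + (2/189)t^3 + (11/756)t^2 - (11/42)t + 10/21
L_2(t) = (t + 5)(t + 3)(t - 4)(t - 6) / [144] = (1/144)t^4 - (1/72)t^3 - (41/144)t^2 + (7/24)t + 5/2
L_3(t) = (t + 5)(t + 3)(t - 3)(t - 6) / [-126] = -(1/126)t^4 + (1/126)t^3 + (13/42)t^2 - (1/14)t - 15/7
L_4(t) = (t + 5)(t + 3)(t - 3)(t - 4) / [594] = (1/594)t^4 + (1/594)t^3 - (29/594)t^2 - (1/66)t + 10/33
q(t) = (-3)·L_0 + 5·L_1 + (-6)·L_2 + 7·L_3 + 0·L_4
Only the coefficient of t is needed; take it from each L_i and combine:
(-3)·(5/88) + 5·(-11/42) + (-6)·(7/24) + 7·(-1/14) + 0·(-1/66) = -6893/1848

-6893/1848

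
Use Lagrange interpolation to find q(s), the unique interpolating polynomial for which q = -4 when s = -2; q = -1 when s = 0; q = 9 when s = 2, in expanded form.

q(s) = (7/8)s^2 + (13/4)s - 1

Build the Lagrange basis polynomials:
L_0(s) = s(s - 2) / [8] = (1/8)s^2 - (1/4)s
L_1(s) = (s + 2)(s - 2) / [-4] = -(1/4)s^2 + 1
L_2(s) = (s + 2)s / [8] = (1/8)s^2 + (1/4)s
q(s) = (-4)·L_0 + (-1)·L_1 + 9·L_2
  (-4)·L_0(s) = -(1/2)s^2 + s
  (-1)·L_1(s) = (1/4)s^2 - 1
  9·L_2(s) = (9/8)s^2 + (9/4)s
Adding term by term: (7/8)s^2 + (13/4)s - 1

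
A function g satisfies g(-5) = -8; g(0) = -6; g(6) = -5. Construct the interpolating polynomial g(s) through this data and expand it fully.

Newton's divided differences:
g[-5,0] = (-6 - (-8)) / (0 - (-5)) = 2/5
g[0,6] = (-5 - (-6)) / (6 - 0) = 1/6
g[-5,0,6] = (1/6 - 2/5) / (6 - (-5)) = -7/330
g(s) = -8 + (2/5)·(s + 5) + (-7/330)·(s + 5)s
Expanding: g(s) = -(7/330)s^2 + (97/330)s - 6

g(s) = -(7/330)s^2 + (97/330)s - 6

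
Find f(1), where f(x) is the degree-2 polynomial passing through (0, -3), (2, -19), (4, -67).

L_0(1) = (-1)·(-3)/[(-2)·(-4)] = 3/8
L_1(1) = (1)·(-3)/[(2)·(-2)] = 3/4
L_2(1) = (1)·(-1)/[(4)·(2)] = -1/8
Sum: (-3)·(3/8) + (-19)·(3/4) + (-67)·(-1/8) = -7

-7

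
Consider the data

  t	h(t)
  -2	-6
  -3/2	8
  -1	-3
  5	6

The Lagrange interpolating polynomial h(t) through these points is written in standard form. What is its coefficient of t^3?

The leading coefficient equals the top divided difference h[-2,-3/2,-1,5].
h[-2,-3/2] = (8 - (-6)) / (-3/2 - (-2)) = 28
h[-3/2,-1] = (-3 - 8) / (-1 - (-3/2)) = -22
h[-1,5] = (6 - (-3)) / (5 - (-1)) = 3/2
h[-2,-3/2,-1] = (-22 - 28) / (-1 - (-2)) = -50
h[-3/2,-1,5] = (3/2 - (-22)) / (5 - (-3/2)) = 47/13
h[-2,-3/2,-1,5] = (47/13 - (-50)) / (5 - (-2)) = 697/91

697/91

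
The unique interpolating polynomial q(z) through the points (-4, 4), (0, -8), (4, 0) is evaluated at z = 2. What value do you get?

Evaluate each Lagrange basis at z = 2:
L_0(2) = (2)·(-2)/[(-4)·(-8)] = -1/8
L_1(2) = (6)·(-2)/[(4)·(-4)] = 3/4
L_2(2) = (6)·(2)/[(8)·(4)] = 3/8
Sum: 4·(-1/8) + (-8)·(3/4) + 0 = -13/2

-13/2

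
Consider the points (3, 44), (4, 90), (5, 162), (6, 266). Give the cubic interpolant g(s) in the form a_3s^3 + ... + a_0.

Newton's divided differences:
g[3,4] = (90 - 44) / (4 - 3) = 46
g[4,5] = (162 - 90) / (5 - 4) = 72
g[5,6] = (266 - 162) / (6 - 5) = 104
g[3,4,5] = (72 - 46) / (5 - 3) = 13
g[4,5,6] = (104 - 72) / (6 - 4) = 16
g[3,4,5,6] = (16 - 13) / (6 - 3) = 1
g(s) = 44 + 46·(s - 3) + 13·(s - 3)(s - 4) + 1·(s - 3)(s - 4)(s - 5)
Expanding: g(s) = s^3 + s^2 + 2s + 2

g(s) = s^3 + s^2 + 2s + 2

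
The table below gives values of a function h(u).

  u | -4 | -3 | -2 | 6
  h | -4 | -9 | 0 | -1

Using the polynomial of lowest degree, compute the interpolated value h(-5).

2377/120

Using Newton's divided-difference form:
h[-4,-3] = (-9 - (-4)) / (-3 - (-4)) = -5
h[-3,-2] = (0 - (-9)) / (-2 - (-3)) = 9
h[-2,6] = (-1 - 0) / (6 - (-2)) = -1/8
h[-4,-3,-2] = (9 - (-5)) / (-2 - (-4)) = 7
h[-3,-2,6] = (-1/8 - 9) / (6 - (-3)) = -73/72
h[-4,-3,-2,6] = (-73/72 - 7) / (6 - (-4)) = -577/720
h(-5) = -4 + (-5)·(-1) + 7·(-1)·(-2) + (-577/720)·(-1)·(-2)·(-3) = 2377/120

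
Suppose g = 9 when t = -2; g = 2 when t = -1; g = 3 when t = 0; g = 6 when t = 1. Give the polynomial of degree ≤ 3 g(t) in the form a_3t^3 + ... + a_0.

Build the Lagrange basis polynomials:
L_0(t) = (t + 1)t(t - 1) / [-6] = -(1/6)t^3 + (1/6)t
L_1(t) = (t + 2)t(t - 1) / [2] = (1/2)t^3 + (1/2)t^2 - t
L_2(t) = (t + 2)(t + 1)(t - 1) / [-2] = -(1/2)t^3 - t^2 + (1/2)t + 1
L_3(t) = (t + 2)(t + 1)t / [6] = (1/6)t^3 + (1/2)t^2 + (1/3)t
g(t) = 9·L_0 + 2·L_1 + 3·L_2 + 6·L_3
  9·L_0(t) = -(3/2)t^3 + (3/2)t
  2·L_1(t) = t^3 + t^2 - 2t
  3·L_2(t) = -(3/2)t^3 - 3t^2 + (3/2)t + 3
  6·L_3(t) = t^3 + 3t^2 + 2t
Adding term by term: -t^3 + t^2 + 3t + 3

g(t) = -t^3 + t^2 + 3t + 3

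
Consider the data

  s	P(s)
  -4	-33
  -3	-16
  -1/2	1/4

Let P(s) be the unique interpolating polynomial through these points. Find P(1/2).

Using Newton's divided-difference form:
P[-4,-3] = (-16 - (-33)) / (-3 - (-4)) = 17
P[-3,-1/2] = (1/4 - (-16)) / (-1/2 - (-3)) = 13/2
P[-4,-3,-1/2] = (13/2 - 17) / (-1/2 - (-4)) = -3
P(1/2) = -33 + 17·(9/2) + (-3)·(9/2)·(7/2) = -15/4

-15/4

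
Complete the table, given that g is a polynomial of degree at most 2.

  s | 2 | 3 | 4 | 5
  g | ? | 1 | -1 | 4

The 3 known values determine g uniquely (degree ≤ 2).
Evaluate each Lagrange basis at s = 2:
L_0(2) = (-2)·(-3)/[(-1)·(-2)] = 3
L_1(2) = (-1)·(-3)/[(1)·(-1)] = -3
L_2(2) = (-1)·(-2)/[(2)·(1)] = 1
Sum: 1·(3) + (-1)·(-3) + 4·(1) = 10

10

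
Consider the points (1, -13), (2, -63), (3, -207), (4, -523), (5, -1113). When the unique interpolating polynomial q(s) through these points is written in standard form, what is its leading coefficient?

-1

Build the Lagrange basis polynomials:
L_0(s) = (s - 2)(s - 3)(s - 4)(s - 5) / [24] = (1/24)s^4 - (7/12)s^3 + (71/24)s^2 - (77/12)s + 5
L_1(s) = (s - 1)(s - 3)(s - 4)(s - 5) / [-6] = -(1/6)s^4 + (13/6)s^3 - (59/6)s^2 + (107/6)s - 10
L_2(s) = (s - 1)(s - 2)(s - 4)(s - 5) / [4] = (1/4)s^4 - 3s^3 + (49/4)s^2 - (39/2)s + 10
L_3(s) = (s - 1)(s - 2)(s - 3)(s - 5) / [-6] = -(1/6)s^4 + (11/6)s^3 - (41/6)s^2 + (61/6)s - 5
L_4(s) = (s - 1)(s - 2)(s - 3)(s - 4) / [24] = (1/24)s^4 - (5/12)s^3 + (35/24)s^2 - (25/12)s + 1
q(s) = (-13)·L_0 + (-63)·L_1 + (-207)·L_2 + (-523)·L_3 + (-1113)·L_4
Only the coefficient of s^4 is needed; take it from each L_i and combine:
(-13)·(1/24) + (-63)·(-1/6) + (-207)·(1/4) + (-523)·(-1/6) + (-1113)·(1/24) = -1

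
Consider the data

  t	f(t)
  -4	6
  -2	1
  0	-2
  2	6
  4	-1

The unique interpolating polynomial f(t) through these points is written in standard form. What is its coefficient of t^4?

-35/384

The leading coefficient equals the top divided difference f[-4,-2,0,2,4].
f[-4,-2] = (1 - 6) / (-2 - (-4)) = -5/2
f[-2,0] = (-2 - 1) / (0 - (-2)) = -3/2
f[0,2] = (6 - (-2)) / (2 - 0) = 4
f[2,4] = (-1 - 6) / (4 - 2) = -7/2
f[-4,-2,0] = (-3/2 - (-5/2)) / (0 - (-4)) = 1/4
f[-2,0,2] = (4 - (-3/2)) / (2 - (-2)) = 11/8
f[0,2,4] = (-7/2 - 4) / (4 - 0) = -15/8
f[-4,-2,0,2] = (11/8 - 1/4) / (2 - (-4)) = 3/16
f[-2,0,2,4] = (-15/8 - 11/8) / (4 - (-2)) = -13/24
f[-4,-2,0,2,4] = (-13/24 - 3/16) / (4 - (-4)) = -35/384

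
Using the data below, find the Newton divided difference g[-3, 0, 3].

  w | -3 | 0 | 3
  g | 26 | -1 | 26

3

g[-3,0] = (-1 - 26) / (0 - (-3)) = -9
g[0,3] = (26 - (-1)) / (3 - 0) = 9
g[-3,0,3] = (9 - (-9)) / (3 - (-3)) = 3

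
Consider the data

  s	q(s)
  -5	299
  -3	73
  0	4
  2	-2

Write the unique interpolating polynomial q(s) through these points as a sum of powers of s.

q(s) = -2s^3 + 2s^2 + s + 4

L_0(s) = (s + 3)s(s - 2) / [-70] = -(1/70)s^3 - (1/70)s^2 + (3/35)s
L_1(s) = (s + 5)s(s - 2) / [30] = (1/30)s^3 + (1/10)s^2 - (1/3)s
L_2(s) = (s + 5)(s + 3)(s - 2) / [-30] = -(1/30)s^3 - (1/5)s^2 + (1/30)s + 1
L_3(s) = (s + 5)(s + 3)s / [70] = (1/70)s^3 + (4/35)s^2 + (3/14)s
q(s) = 299·L_0 + 73·L_1 + 4·L_2 + (-2)·L_3
  299·L_0(s) = -(299/70)s^3 - (299/70)s^2 + (897/35)s
  73·L_1(s) = (73/30)s^3 + (73/10)s^2 - (73/3)s
  4·L_2(s) = -(2/15)s^3 - (4/5)s^2 + (2/15)s + 4
  (-2)·L_3(s) = -(1/35)s^3 - (8/35)s^2 - (3/7)s
Adding term by term: -2s^3 + 2s^2 + s + 4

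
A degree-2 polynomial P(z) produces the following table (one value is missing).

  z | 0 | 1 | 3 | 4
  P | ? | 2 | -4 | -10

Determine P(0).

The 3 known values determine P uniquely (degree ≤ 2).
L_0(0) = (-3)·(-4)/[(-2)·(-3)] = 2
L_1(0) = (-1)·(-4)/[(2)·(-1)] = -2
L_2(0) = (-1)·(-3)/[(3)·(1)] = 1
Sum: 2·(2) + (-4)·(-2) + (-10)·(1) = 2

2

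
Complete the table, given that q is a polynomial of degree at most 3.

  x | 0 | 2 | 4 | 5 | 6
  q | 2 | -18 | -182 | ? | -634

-363

The 4 known values determine q uniquely (degree ≤ 3).
Evaluate each Lagrange basis at x = 5:
L_0(5) = (3)·(1)·(-1)/[(-2)·(-4)·(-6)] = 1/16
L_1(5) = (5)·(1)·(-1)/[(2)·(-2)·(-4)] = -5/16
L_2(5) = (5)·(3)·(-1)/[(4)·(2)·(-2)] = 15/16
L_3(5) = (5)·(3)·(1)/[(6)·(4)·(2)] = 5/16
Sum: 2·(1/16) + (-18)·(-5/16) + (-182)·(15/16) + (-634)·(5/16) = -363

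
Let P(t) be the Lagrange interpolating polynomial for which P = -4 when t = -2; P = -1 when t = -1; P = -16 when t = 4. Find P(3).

L_0(3) = (4)·(-1)/[(-1)·(-6)] = -2/3
L_1(3) = (5)·(-1)/[(1)·(-5)] = 1
L_2(3) = (5)·(4)/[(6)·(5)] = 2/3
Sum: (-4)·(-2/3) + (-1)·(1) + (-16)·(2/3) = -9

-9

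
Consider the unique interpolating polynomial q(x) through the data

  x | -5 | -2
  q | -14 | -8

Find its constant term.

L_0(x) = (x + 2) / [-3] = -(1/3)x - 2/3
L_1(x) = (x + 5) / [3] = (1/3)x + 5/3
q(x) = (-14)·L_0 + (-8)·L_1
Only the constant term is needed; take it from each L_i and combine:
(-14)·(-2/3) + (-8)·(5/3) = -4

-4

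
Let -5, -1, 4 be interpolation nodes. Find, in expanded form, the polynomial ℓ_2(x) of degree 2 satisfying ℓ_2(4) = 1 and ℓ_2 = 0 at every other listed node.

ℓ_2(x) = (x + 5)(x + 1) / [(9)·(5)]
       = (x^2 + 6x + 5) / (45)

ℓ_2(x) = (1/45)x^2 + (2/15)x + 1/9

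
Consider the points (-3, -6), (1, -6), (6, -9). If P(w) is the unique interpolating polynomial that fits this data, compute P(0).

Using Newton's divided-difference form:
P[-3,1] = (-6 - (-6)) / (1 - (-3)) = 0
P[1,6] = (-9 - (-6)) / (6 - 1) = -3/5
P[-3,1,6] = (-3/5 - 0) / (6 - (-3)) = -1/15
P(0) = -6 + 0·(3) + (-1/15)·(3)·(-1) = -29/5

-29/5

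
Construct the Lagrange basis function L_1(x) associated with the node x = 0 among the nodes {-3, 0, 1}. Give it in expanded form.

L_1(x) = (x + 3)(x - 1) / [(3)·(-1)]
       = (x^2 + 2x - 3) / (-3)

L_1(x) = -(1/3)x^2 - (2/3)x + 1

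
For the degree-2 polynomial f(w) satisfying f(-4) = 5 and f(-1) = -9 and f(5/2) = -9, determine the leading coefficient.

28/39

The leading coefficient equals the top divided difference f[-4,-1,5/2].
f[-4,-1] = (-9 - 5) / (-1 - (-4)) = -14/3
f[-1,5/2] = (-9 - (-9)) / (5/2 - (-1)) = 0
f[-4,-1,5/2] = (0 - (-14/3)) / (5/2 - (-4)) = 28/39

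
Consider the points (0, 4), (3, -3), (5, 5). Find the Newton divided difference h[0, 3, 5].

h[0,3] = (-3 - 4) / (3 - 0) = -7/3
h[3,5] = (5 - (-3)) / (5 - 3) = 4
h[0,3,5] = (4 - (-7/3)) / (5 - 0) = 19/15

19/15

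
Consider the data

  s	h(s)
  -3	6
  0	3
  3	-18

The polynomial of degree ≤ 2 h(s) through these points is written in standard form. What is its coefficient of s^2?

-1

L_0(s) = s(s - 3) / [18] = (1/18)s^2 - (1/6)s
L_1(s) = (s + 3)(s - 3) / [-9] = -(1/9)s^2 + 1
L_2(s) = (s + 3)s / [18] = (1/18)s^2 + (1/6)s
h(s) = 6·L_0 + 3·L_1 + (-18)·L_2
Only the coefficient of s^2 is needed; take it from each L_i and combine:
6·(1/18) + 3·(-1/9) + (-18)·(1/18) = -1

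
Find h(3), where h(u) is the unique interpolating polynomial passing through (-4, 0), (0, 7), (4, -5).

Using Newton's divided-difference form:
h[-4,0] = (7 - 0) / (0 - (-4)) = 7/4
h[0,4] = (-5 - 7) / (4 - 0) = -3
h[-4,0,4] = (-3 - 7/4) / (4 - (-4)) = -19/32
h(3) = 0 + (7/4)·(7) + (-19/32)·(7)·(3) = -7/32

-7/32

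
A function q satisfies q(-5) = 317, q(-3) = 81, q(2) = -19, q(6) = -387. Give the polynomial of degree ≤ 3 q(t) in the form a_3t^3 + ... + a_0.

Build the Lagrange basis polynomials:
L_0(t) = (t + 3)(t - 2)(t - 6) / [-154] = -(1/154)t^3 + (5/154)t^2 + (6/77)t - 18/77
L_1(t) = (t + 5)(t - 2)(t - 6) / [90] = (1/90)t^3 - (1/30)t^2 - (14/45)t + 2/3
L_2(t) = (t + 5)(t + 3)(t - 6) / [-140] = -(1/140)t^3 - (1/70)t^2 + (33/140)t + 9/14
L_3(t) = (t + 5)(t + 3)(t - 2) / [396] = (1/396)t^3 + (1/66)t^2 - (1/396)t - 5/66
q(t) = 317·L_0 + 81·L_1 + (-19)·L_2 + (-387)·L_3
  317·L_0(t) = -(317/154)t^3 + (1585/154)t^2 + (1902/77)t - 5706/77
  81·L_1(t) = (9/10)t^3 - (27/10)t^2 - (126/5)t + 54
  (-19)·L_2(t) = (19/140)t^3 + (19/70)t^2 - (627/140)t - 171/14
  (-387)·L_3(t) = -(43/44)t^3 - (129/22)t^2 + (43/44)t + 645/22
Adding term by term: -2t^3 + 2t^2 - 4t - 3

q(t) = -2t^3 + 2t^2 - 4t - 3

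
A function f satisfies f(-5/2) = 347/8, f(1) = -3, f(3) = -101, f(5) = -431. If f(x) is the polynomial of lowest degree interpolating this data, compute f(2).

-32

Evaluate each Lagrange basis at x = 2:
L_0(2) = (1)·(-1)·(-3)/[(-7/2)·(-11/2)·(-15/2)] = -8/385
L_1(2) = (9/2)·(-1)·(-3)/[(7/2)·(-2)·(-4)] = 27/56
L_2(2) = (9/2)·(1)·(-3)/[(11/2)·(2)·(-2)] = 27/44
L_3(2) = (9/2)·(1)·(-1)/[(15/2)·(4)·(2)] = -3/40
Sum: 347/8·(-8/385) + (-3)·(27/56) + (-101)·(27/44) + (-431)·(-3/40) = -32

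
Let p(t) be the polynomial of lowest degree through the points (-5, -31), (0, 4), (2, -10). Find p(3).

L_0(3) = (3)·(1)/[(-5)·(-7)] = 3/35
L_1(3) = (8)·(1)/[(5)·(-2)] = -4/5
L_2(3) = (8)·(3)/[(7)·(2)] = 12/7
Sum: (-31)·(3/35) + 4·(-4/5) + (-10)·(12/7) = -23

-23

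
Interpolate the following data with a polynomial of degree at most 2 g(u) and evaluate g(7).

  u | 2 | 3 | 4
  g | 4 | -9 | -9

Evaluate each Lagrange basis at u = 7:
L_0(7) = (4)·(3)/[(-1)·(-2)] = 6
L_1(7) = (5)·(3)/[(1)·(-1)] = -15
L_2(7) = (5)·(4)/[(2)·(1)] = 10
Sum: 4·(6) + (-9)·(-15) + (-9)·(10) = 69

69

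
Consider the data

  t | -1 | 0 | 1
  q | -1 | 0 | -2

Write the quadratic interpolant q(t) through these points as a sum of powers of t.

Newton's divided differences:
q[-1,0] = (0 - (-1)) / (0 - (-1)) = 1
q[0,1] = (-2 - 0) / (1 - 0) = -2
q[-1,0,1] = (-2 - 1) / (1 - (-1)) = -3/2
q(t) = -1 + 1·(t + 1) + (-3/2)·(t + 1)t
Expanding: q(t) = -(3/2)t^2 - (1/2)t

q(t) = -(3/2)t^2 - (1/2)t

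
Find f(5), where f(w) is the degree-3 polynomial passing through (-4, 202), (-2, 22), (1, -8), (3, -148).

L_0(5) = (7)·(4)·(2)/[(-2)·(-5)·(-7)] = -4/5
L_1(5) = (9)·(4)·(2)/[(2)·(-3)·(-5)] = 12/5
L_2(5) = (9)·(7)·(2)/[(5)·(3)·(-2)] = -21/5
L_3(5) = (9)·(7)·(4)/[(7)·(5)·(2)] = 18/5
Sum: 202·(-4/5) + 22·(12/5) + (-8)·(-21/5) + (-148)·(18/5) = -608

-608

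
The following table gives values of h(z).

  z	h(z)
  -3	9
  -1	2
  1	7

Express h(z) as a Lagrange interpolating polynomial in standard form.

h(z) = (3/2)z^2 + (5/2)z + 3

Build the Lagrange basis polynomials:
L_0(z) = (z + 1)(z - 1) / [8] = (1/8)z^2 - 1/8
L_1(z) = (z + 3)(z - 1) / [-4] = -(1/4)z^2 - (1/2)z + 3/4
L_2(z) = (z + 3)(z + 1) / [8] = (1/8)z^2 + (1/2)z + 3/8
h(z) = 9·L_0 + 2·L_1 + 7·L_2
  9·L_0(z) = (9/8)z^2 - 9/8
  2·L_1(z) = -(1/2)z^2 - z + 3/2
  7·L_2(z) = (7/8)z^2 + (7/2)z + 21/8
Adding term by term: (3/2)z^2 + (5/2)z + 3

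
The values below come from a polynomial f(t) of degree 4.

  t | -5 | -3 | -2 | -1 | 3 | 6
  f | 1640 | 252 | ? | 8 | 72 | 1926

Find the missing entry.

The 5 known values determine f uniquely (degree ≤ 4).
Evaluate each Lagrange basis at t = -2:
L_0(-2) = (1)·(-1)·(-5)·(-8)/[(-2)·(-4)·(-8)·(-11)] = -5/88
L_1(-2) = (3)·(-1)·(-5)·(-8)/[(2)·(-2)·(-6)·(-9)] = 5/9
L_2(-2) = (3)·(1)·(-5)·(-8)/[(4)·(2)·(-4)·(-7)] = 15/28
L_3(-2) = (3)·(1)·(-1)·(-8)/[(8)·(6)·(4)·(-3)] = -1/24
L_4(-2) = (3)·(1)·(-1)·(-5)/[(11)·(9)·(7)·(3)] = 5/693
Sum: 1640·(-5/88) + 252·(5/9) + 8·(15/28) + 72·(-1/24) + 1926·(5/693) = 62

62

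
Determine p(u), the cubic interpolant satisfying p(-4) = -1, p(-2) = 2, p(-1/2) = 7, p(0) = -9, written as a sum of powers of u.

p(u) = -(191/42)u^3 - (813/28)u^2 - (953/21)u - 9

Newton's divided differences:
p[-4,-2] = (2 - (-1)) / (-2 - (-4)) = 3/2
p[-2,-1/2] = (7 - 2) / (-1/2 - (-2)) = 10/3
p[-1/2,0] = (-9 - 7) / (0 - (-1/2)) = -32
p[-4,-2,-1/2] = (10/3 - 3/2) / (-1/2 - (-4)) = 11/21
p[-2,-1/2,0] = (-32 - 10/3) / (0 - (-2)) = -53/3
p[-4,-2,-1/2,0] = (-53/3 - 11/21) / (0 - (-4)) = -191/42
p(u) = -1 + (3/2)·(u + 4) + (11/21)·(u + 4)(u + 2) + (-191/42)·(u + 4)(u + 2)(u + 1/2)
Expanding: p(u) = -(191/42)u^3 - (813/28)u^2 - (953/21)u - 9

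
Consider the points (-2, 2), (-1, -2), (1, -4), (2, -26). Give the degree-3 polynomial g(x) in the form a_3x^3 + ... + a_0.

g(x) = -2x^3 - 3x^2 + x

Newton's divided differences:
g[-2,-1] = (-2 - 2) / (-1 - (-2)) = -4
g[-1,1] = (-4 - (-2)) / (1 - (-1)) = -1
g[1,2] = (-26 - (-4)) / (2 - 1) = -22
g[-2,-1,1] = (-1 - (-4)) / (1 - (-2)) = 1
g[-1,1,2] = (-22 - (-1)) / (2 - (-1)) = -7
g[-2,-1,1,2] = (-7 - 1) / (2 - (-2)) = -2
g(x) = 2 + (-4)·(x + 2) + 1·(x + 2)(x + 1) + (-2)·(x + 2)(x + 1)(x - 1)
Expanding: g(x) = -2x^3 - 3x^2 + x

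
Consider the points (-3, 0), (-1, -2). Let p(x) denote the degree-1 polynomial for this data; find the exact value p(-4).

Evaluate each Lagrange basis at x = -4:
L_0(-4) = (-3)/[(-2)] = 3/2
L_1(-4) = (-1)/[(2)] = -1/2
Sum: 0 + (-2)·(-1/2) = 1

1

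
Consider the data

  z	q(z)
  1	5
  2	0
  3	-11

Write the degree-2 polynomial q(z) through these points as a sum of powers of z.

L_0(z) = (z - 2)(z - 3) / [2] = (1/2)z^2 - (5/2)z + 3
L_1(z) = (z - 1)(z - 3) / [-1] = -z^2 + 4z - 3
L_2(z) = (z - 1)(z - 2) / [2] = (1/2)z^2 - (3/2)z + 1
q(z) = 5·L_0 + 0·L_1 + (-11)·L_2
  5·L_0(z) = (5/2)z^2 - (25/2)z + 15
  0·L_1(z) = 0
  (-11)·L_2(z) = -(11/2)z^2 + (33/2)z - 11
Adding term by term: -3z^2 + 4z + 4

q(z) = -3z^2 + 4z + 4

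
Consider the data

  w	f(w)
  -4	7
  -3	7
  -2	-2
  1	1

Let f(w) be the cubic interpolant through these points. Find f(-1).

-58/5

Using Newton's divided-difference form:
f[-4,-3] = (7 - 7) / (-3 - (-4)) = 0
f[-3,-2] = (-2 - 7) / (-2 - (-3)) = -9
f[-2,1] = (1 - (-2)) / (1 - (-2)) = 1
f[-4,-3,-2] = (-9 - 0) / (-2 - (-4)) = -9/2
f[-3,-2,1] = (1 - (-9)) / (1 - (-3)) = 5/2
f[-4,-3,-2,1] = (5/2 - (-9/2)) / (1 - (-4)) = 7/5
f(-1) = 7 + 0·(3) + (-9/2)·(3)·(2) + (7/5)·(3)·(2)·(1) = -58/5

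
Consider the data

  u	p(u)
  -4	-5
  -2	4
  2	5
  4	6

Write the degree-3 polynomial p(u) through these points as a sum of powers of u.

L_0(u) = (u + 2)(u - 2)(u - 4) / [-96] = -(1/96)u^3 + (1/24)u^2 + (1/24)u - 1/6
L_1(u) = (u + 4)(u - 2)(u - 4) / [48] = (1/48)u^3 - (1/24)u^2 - (1/3)u + 2/3
L_2(u) = (u + 4)(u + 2)(u - 4) / [-48] = -(1/48)u^3 - (1/24)u^2 + (1/3)u + 2/3
L_3(u) = (u + 4)(u + 2)(u - 2) / [96] = (1/96)u^3 + (1/24)u^2 - (1/24)u - 1/6
p(u) = (-5)·L_0 + 4·L_1 + 5·L_2 + 6·L_3
  (-5)·L_0(u) = (5/96)u^3 - (5/24)u^2 - (5/24)u + 5/6
  4·L_1(u) = (1/12)u^3 - (1/6)u^2 - (4/3)u + 8/3
  5·L_2(u) = -(5/48)u^3 - (5/24)u^2 + (5/3)u + 10/3
  6·L_3(u) = (1/16)u^3 + (1/4)u^2 - (1/4)u - 1
Adding term by term: (3/32)u^3 - (1/3)u^2 - (1/8)u + 35/6

p(u) = (3/32)u^3 - (1/3)u^2 - (1/8)u + 35/6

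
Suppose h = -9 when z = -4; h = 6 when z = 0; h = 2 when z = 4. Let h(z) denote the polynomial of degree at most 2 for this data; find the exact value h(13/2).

-1299/128

L_0(13/2) = (13/2)·(5/2)/[(-4)·(-8)] = 65/128
L_1(13/2) = (21/2)·(5/2)/[(4)·(-4)] = -105/64
L_2(13/2) = (21/2)·(13/2)/[(8)·(4)] = 273/128
Sum: (-9)·(65/128) + 6·(-105/64) + 2·(273/128) = -1299/128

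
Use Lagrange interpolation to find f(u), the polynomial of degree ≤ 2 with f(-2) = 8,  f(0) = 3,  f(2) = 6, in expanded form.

f(u) = u^2 - (1/2)u + 3

L_0(u) = u(u - 2) / [8] = (1/8)u^2 - (1/4)u
L_1(u) = (u + 2)(u - 2) / [-4] = -(1/4)u^2 + 1
L_2(u) = (u + 2)u / [8] = (1/8)u^2 + (1/4)u
f(u) = 8·L_0 + 3·L_1 + 6·L_2
  8·L_0(u) = u^2 - 2u
  3·L_1(u) = -(3/4)u^2 + 3
  6·L_2(u) = (3/4)u^2 + (3/2)u
Adding term by term: u^2 - (1/2)u + 3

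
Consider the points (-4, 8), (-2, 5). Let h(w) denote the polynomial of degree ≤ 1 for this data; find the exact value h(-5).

Evaluate each Lagrange basis at w = -5:
L_0(-5) = (-3)/[(-2)] = 3/2
L_1(-5) = (-1)/[(2)] = -1/2
Sum: 8·(3/2) + 5·(-1/2) = 19/2

19/2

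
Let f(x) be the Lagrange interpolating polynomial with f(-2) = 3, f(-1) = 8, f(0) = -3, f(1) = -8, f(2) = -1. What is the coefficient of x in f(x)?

Build the Lagrange basis polynomials:
L_0(x) = (x + 1)x(x - 1)(x - 2) / [24] = (1/24)x^4 - (1/12)x^3 - (1/24)x^2 + (1/12)x
L_1(x) = (x + 2)x(x - 1)(x - 2) / [-6] = -(1/6)x^4 + (1/6)x^3 + (2/3)x^2 - (2/3)x
L_2(x) = (x + 2)(x + 1)(x - 1)(x - 2) / [4] = (1/4)x^4 - (5/4)x^2 + 1
L_3(x) = (x + 2)(x + 1)x(x - 2) / [-6] = -(1/6)x^4 - (1/6)x^3 + (2/3)x^2 + (2/3)x
L_4(x) = (x + 2)(x + 1)x(x - 1) / [24] = (1/24)x^4 + (1/12)x^3 - (1/24)x^2 - (1/12)x
f(x) = 3·L_0 + 8·L_1 + (-3)·L_2 + (-8)·L_3 + (-1)·L_4
Only the coefficient of x is needed; take it from each L_i and combine:
3·(1/12) + 8·(-2/3) + (-3)·(0) + (-8)·(2/3) + (-1)·(-1/12) = -31/3

-31/3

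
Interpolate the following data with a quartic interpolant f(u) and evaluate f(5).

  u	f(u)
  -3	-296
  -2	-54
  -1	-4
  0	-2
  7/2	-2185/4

Evaluate each Lagrange basis at u = 5:
L_0(5) = (7)·(6)·(5)·(3/2)/[(-1)·(-2)·(-3)·(-13/2)] = 105/13
L_1(5) = (8)·(6)·(5)·(3/2)/[(1)·(-1)·(-2)·(-11/2)] = -360/11
L_2(5) = (8)·(7)·(5)·(3/2)/[(2)·(1)·(-1)·(-9/2)] = 140/3
L_3(5) = (8)·(7)·(6)·(3/2)/[(3)·(2)·(1)·(-7/2)] = -24
L_4(5) = (8)·(7)·(6)·(5)/[(13/2)·(11/2)·(9/2)·(7/2)] = 1280/429
Sum: (-296)·(105/13) + (-54)·(-360/11) + (-4)·(140/3) + (-2)·(-24) + (-2185/4)·(1280/429) = -2392

-2392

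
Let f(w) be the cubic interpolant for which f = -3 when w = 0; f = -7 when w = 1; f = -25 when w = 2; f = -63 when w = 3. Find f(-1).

-7

Evaluate each Lagrange basis at w = -1:
L_0(-1) = (-2)·(-3)·(-4)/[(-1)·(-2)·(-3)] = 4
L_1(-1) = (-1)·(-3)·(-4)/[(1)·(-1)·(-2)] = -6
L_2(-1) = (-1)·(-2)·(-4)/[(2)·(1)·(-1)] = 4
L_3(-1) = (-1)·(-2)·(-3)/[(3)·(2)·(1)] = -1
Sum: (-3)·(4) + (-7)·(-6) + (-25)·(4) + (-63)·(-1) = -7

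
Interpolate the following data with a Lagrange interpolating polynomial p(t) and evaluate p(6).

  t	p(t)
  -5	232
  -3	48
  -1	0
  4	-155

L_0(6) = (9)·(7)·(2)/[(-2)·(-4)·(-9)] = -7/4
L_1(6) = (11)·(7)·(2)/[(2)·(-2)·(-7)] = 11/2
L_2(6) = (11)·(9)·(2)/[(4)·(2)·(-5)] = -99/20
L_3(6) = (11)·(9)·(7)/[(9)·(7)·(5)] = 11/5
Sum: 232·(-7/4) + 48·(11/2) + 0 + (-155)·(11/5) = -483

-483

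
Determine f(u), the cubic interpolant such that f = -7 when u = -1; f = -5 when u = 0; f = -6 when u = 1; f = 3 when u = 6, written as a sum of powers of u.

L_0(u) = u(u - 1)(u - 6) / [-14] = -(1/14)u^3 + (1/2)u^2 - (3/7)u
L_1(u) = (u + 1)(u - 1)(u - 6) / [6] = (1/6)u^3 - u^2 - (1/6)u + 1
L_2(u) = (u + 1)u(u - 6) / [-10] = -(1/10)u^3 + (1/2)u^2 + (3/5)u
L_3(u) = (u + 1)u(u - 1) / [210] = (1/210)u^3 - (1/210)u
f(u) = (-7)·L_0 + (-5)·L_1 + (-6)·L_2 + 3·L_3
  (-7)·L_0(u) = (1/2)u^3 - (7/2)u^2 + 3u
  (-5)·L_1(u) = -(5/6)u^3 + 5u^2 + (5/6)u - 5
  (-6)·L_2(u) = (3/5)u^3 - 3u^2 - (18/5)u
  3·L_3(u) = (1/70)u^3 - (1/70)u
Adding term by term: (59/210)u^3 - (3/2)u^2 + (23/105)u - 5

f(u) = (59/210)u^3 - (3/2)u^2 + (23/105)u - 5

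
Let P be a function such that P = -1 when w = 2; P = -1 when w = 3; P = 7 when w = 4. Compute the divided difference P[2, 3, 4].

4

P[2,3] = (-1 - (-1)) / (3 - 2) = 0
P[3,4] = (7 - (-1)) / (4 - 3) = 8
P[2,3,4] = (8 - 0) / (4 - 2) = 4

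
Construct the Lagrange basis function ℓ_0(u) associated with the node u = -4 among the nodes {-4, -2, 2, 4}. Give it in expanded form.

ℓ_0(u) = (u + 2)(u - 2)(u - 4) / [(-2)·(-6)·(-8)]
       = (u^3 - 4u^2 - 4u + 16) / (-96)

ℓ_0(u) = -(1/96)u^3 + (1/24)u^2 + (1/24)u - 1/6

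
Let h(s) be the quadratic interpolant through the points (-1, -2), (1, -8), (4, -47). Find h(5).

Using Newton's divided-difference form:
h[-1,1] = (-8 - (-2)) / (1 - (-1)) = -3
h[1,4] = (-47 - (-8)) / (4 - 1) = -13
h[-1,1,4] = (-13 - (-3)) / (4 - (-1)) = -2
h(5) = -2 + (-3)·(6) + (-2)·(6)·(4) = -68

-68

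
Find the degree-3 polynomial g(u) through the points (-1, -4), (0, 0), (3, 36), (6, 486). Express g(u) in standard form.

L_0(u) = u(u - 3)(u - 6) / [-28] = -(1/28)u^3 + (9/28)u^2 - (9/14)u
L_1(u) = (u + 1)(u - 3)(u - 6) / [18] = (1/18)u^3 - (4/9)u^2 + (1/2)u + 1
L_2(u) = (u + 1)u(u - 6) / [-36] = -(1/36)u^3 + (5/36)u^2 + (1/6)u
L_3(u) = (u + 1)u(u - 3) / [126] = (1/126)u^3 - (1/63)u^2 - (1/42)u
g(u) = (-4)·L_0 + 0·L_1 + 36·L_2 + 486·L_3
  (-4)·L_0(u) = (1/7)u^3 - (9/7)u^2 + (18/7)u
  0·L_1(u) = 0
  36·L_2(u) = -u^3 + 5u^2 + 6u
  486·L_3(u) = (27/7)u^3 - (54/7)u^2 - (81/7)u
Adding term by term: 3u^3 - 4u^2 - 3u

g(u) = 3u^3 - 4u^2 - 3u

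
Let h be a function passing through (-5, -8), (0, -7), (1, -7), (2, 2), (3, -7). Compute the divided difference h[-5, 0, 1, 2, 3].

h[-5,0] = (-7 - (-8)) / (0 - (-5)) = 1/5
h[0,1] = (-7 - (-7)) / (1 - 0) = 0
h[1,2] = (2 - (-7)) / (2 - 1) = 9
h[2,3] = (-7 - 2) / (3 - 2) = -9
h[-5,0,1] = (0 - 1/5) / (1 - (-5)) = -1/30
h[0,1,2] = (9 - 0) / (2 - 0) = 9/2
h[1,2,3] = (-9 - 9) / (3 - 1) = -9
h[-5,0,1,2] = (9/2 - (-1/30)) / (2 - (-5)) = 68/105
h[0,1,2,3] = (-9 - 9/2) / (3 - 0) = -9/2
h[-5,0,1,2,3] = (-9/2 - 68/105) / (3 - (-5)) = -1081/1680

-1081/1680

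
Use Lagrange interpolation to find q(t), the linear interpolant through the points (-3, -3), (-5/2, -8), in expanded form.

q(t) = -10t - 33

L_0(t) = (t + 5/2) / [-1/2] = -2t - 5
L_1(t) = (t + 3) / [1/2] = 2t + 6
q(t) = (-3)·L_0 + (-8)·L_1
  (-3)·L_0(t) = 6t + 15
  (-8)·L_1(t) = -16t - 48
Adding term by term: -10t - 33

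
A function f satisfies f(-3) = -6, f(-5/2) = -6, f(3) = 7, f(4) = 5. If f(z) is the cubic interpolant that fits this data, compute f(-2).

-5428/1001

L_0(-2) = (1/2)·(-5)·(-6)/[(-1/2)·(-6)·(-7)] = -5/7
L_1(-2) = (1)·(-5)·(-6)/[(1/2)·(-11/2)·(-13/2)] = 240/143
L_2(-2) = (1)·(1/2)·(-6)/[(6)·(11/2)·(-1)] = 1/11
L_3(-2) = (1)·(1/2)·(-5)/[(7)·(13/2)·(1)] = -5/91
Sum: (-6)·(-5/7) + (-6)·(240/143) + 7·(1/11) + 5·(-5/91) = -5428/1001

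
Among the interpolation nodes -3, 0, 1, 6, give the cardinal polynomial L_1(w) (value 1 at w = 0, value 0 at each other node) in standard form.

L_1(w) = (w + 3)(w - 1)(w - 6) / [(3)·(-1)·(-6)]
       = (w^3 - 4w^2 - 15w + 18) / (18)

L_1(w) = (1/18)w^3 - (2/9)w^2 - (5/6)w + 1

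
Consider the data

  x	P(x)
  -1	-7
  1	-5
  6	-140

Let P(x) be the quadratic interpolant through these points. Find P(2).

-16

L_0(2) = (1)·(-4)/[(-2)·(-7)] = -2/7
L_1(2) = (3)·(-4)/[(2)·(-5)] = 6/5
L_2(2) = (3)·(1)/[(7)·(5)] = 3/35
Sum: (-7)·(-2/7) + (-5)·(6/5) + (-140)·(3/35) = -16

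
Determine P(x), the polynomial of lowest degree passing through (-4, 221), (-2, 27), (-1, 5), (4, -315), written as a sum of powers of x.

P(x) = -4x^3 - 3x^2 - 3x + 1

Newton's divided differences:
P[-4,-2] = (27 - 221) / (-2 - (-4)) = -97
P[-2,-1] = (5 - 27) / (-1 - (-2)) = -22
P[-1,4] = (-315 - 5) / (4 - (-1)) = -64
P[-4,-2,-1] = (-22 - (-97)) / (-1 - (-4)) = 25
P[-2,-1,4] = (-64 - (-22)) / (4 - (-2)) = -7
P[-4,-2,-1,4] = (-7 - 25) / (4 - (-4)) = -4
P(x) = 221 + (-97)·(x + 4) + 25·(x + 4)(x + 2) + (-4)·(x + 4)(x + 2)(x + 1)
Expanding: P(x) = -4x^3 - 3x^2 - 3x + 1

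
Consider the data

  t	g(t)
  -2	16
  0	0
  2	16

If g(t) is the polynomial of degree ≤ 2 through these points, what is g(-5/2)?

Evaluate each Lagrange basis at t = -5/2:
L_0(-5/2) = (-5/2)·(-9/2)/[(-2)·(-4)] = 45/32
L_1(-5/2) = (-1/2)·(-9/2)/[(2)·(-2)] = -9/16
L_2(-5/2) = (-1/2)·(-5/2)/[(4)·(2)] = 5/32
Sum: 16·(45/32) + 0 + 16·(5/32) = 25

25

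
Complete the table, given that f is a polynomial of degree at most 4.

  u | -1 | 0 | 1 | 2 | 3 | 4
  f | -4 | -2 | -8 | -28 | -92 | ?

-254

The 5 known values determine f uniquely (degree ≤ 4).
Evaluate each Lagrange basis at u = 4:
L_0(4) = (4)·(3)·(2)·(1)/[(-1)·(-2)·(-3)·(-4)] = 1
L_1(4) = (5)·(3)·(2)·(1)/[(1)·(-1)·(-2)·(-3)] = -5
L_2(4) = (5)·(4)·(2)·(1)/[(2)·(1)·(-1)·(-2)] = 10
L_3(4) = (5)·(4)·(3)·(1)/[(3)·(2)·(1)·(-1)] = -10
L_4(4) = (5)·(4)·(3)·(2)/[(4)·(3)·(2)·(1)] = 5
Sum: (-4)·(1) + (-2)·(-5) + (-8)·(10) + (-28)·(-10) + (-92)·(5) = -254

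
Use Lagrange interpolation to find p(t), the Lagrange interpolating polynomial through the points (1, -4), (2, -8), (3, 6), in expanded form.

p(t) = 9t^2 - 31t + 18

L_0(t) = (t - 2)(t - 3) / [2] = (1/2)t^2 - (5/2)t + 3
L_1(t) = (t - 1)(t - 3) / [-1] = -t^2 + 4t - 3
L_2(t) = (t - 1)(t - 2) / [2] = (1/2)t^2 - (3/2)t + 1
p(t) = (-4)·L_0 + (-8)·L_1 + 6·L_2
  (-4)·L_0(t) = -2t^2 + 10t - 12
  (-8)·L_1(t) = 8t^2 - 32t + 24
  6·L_2(t) = 3t^2 - 9t + 6
Adding term by term: 9t^2 - 31t + 18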